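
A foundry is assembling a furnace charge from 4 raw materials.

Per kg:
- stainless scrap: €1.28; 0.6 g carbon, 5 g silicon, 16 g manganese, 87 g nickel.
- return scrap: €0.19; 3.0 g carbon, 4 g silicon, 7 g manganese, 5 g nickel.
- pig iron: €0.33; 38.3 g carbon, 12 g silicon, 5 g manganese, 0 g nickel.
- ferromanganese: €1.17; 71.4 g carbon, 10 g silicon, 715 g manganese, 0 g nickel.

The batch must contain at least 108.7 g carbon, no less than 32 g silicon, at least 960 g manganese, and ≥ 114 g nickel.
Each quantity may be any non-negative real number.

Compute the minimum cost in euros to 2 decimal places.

€3.55

Treat it as an LP. Let x1 = kg of stainless scrap, x2 = kg of return scrap, x3 = kg of pig iron, x4 = kg of ferromanganese.
min 1.28x1 + 0.19x2 + 0.33x3 + 1.17x4 subject to:
  0.6x1 + 3x2 + 38.3x3 + 71.4x4 ≥ 108.7   (carbon)
  5x1 + 4x2 + 12x3 + 10x4 ≥ 32   (silicon)
  16x1 + 7x2 + 5x3 + 715x4 ≥ 960   (manganese)
  87x1 + 5x2 ≥ 114   (nickel)
  x1, x2, x3, x4 ≥ 0.
The minimum-cost mix takes nothing from return scrap — only stainless scrap, pig iron, ferromanganese. Binding constraints: silicon, manganese, nickel.
That vertex is x1 = 1.31, x3 = 1.032, x4 = 1.306.
Total cost: 1.28·1.31 + 0.33·1.032 + 1.17·1.306 = 3.5454.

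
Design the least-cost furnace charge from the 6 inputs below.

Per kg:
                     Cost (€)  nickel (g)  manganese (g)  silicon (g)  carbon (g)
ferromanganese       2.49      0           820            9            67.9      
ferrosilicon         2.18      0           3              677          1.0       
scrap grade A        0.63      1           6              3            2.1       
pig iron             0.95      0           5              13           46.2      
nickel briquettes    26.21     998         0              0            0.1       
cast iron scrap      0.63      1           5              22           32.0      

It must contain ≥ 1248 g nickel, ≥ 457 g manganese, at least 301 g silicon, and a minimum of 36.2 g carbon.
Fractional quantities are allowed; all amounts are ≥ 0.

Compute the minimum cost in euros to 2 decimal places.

Let x1 = kg of ferromanganese, x2 = kg of ferrosilicon, x3 = kg of scrap grade A, x4 = kg of pig iron, x5 = kg of nickel briquettes, x6 = kg of cast iron scrap.
min 2.49x1 + 2.18x2 + 0.63x3 + 0.95x4 + 26.21x5 + 0.63x6 with:
  1x3 + 998x5 + 1x6 ≥ 1248   (nickel)
  820x1 + 3x2 + 6x3 + 5x4 + 5x6 ≥ 457   (manganese)
  9x1 + 677x2 + 3x3 + 13x4 + 22x6 ≥ 301   (silicon)
  67.9x1 + 1x2 + 2.1x3 + 46.2x4 + 0.1x5 + 32x6 ≥ 36.2   (carbon)
  x1, x2, x3, x4, x5, x6 ≥ 0.
The minimum-cost mix takes nothing from scrap grade A, pig iron, cast iron scrap — only ferromanganese, ferrosilicon, nickel briquettes. There the nickel, manganese, silicon constraints are tight.
Solving gives x1 = 0.55572, x2 = 0.43722, x5 = 1.2505.
Objective = 2.49·0.55572 + 2.18·0.43722 + 26.21·1.2505 = 35.1125.

€35.11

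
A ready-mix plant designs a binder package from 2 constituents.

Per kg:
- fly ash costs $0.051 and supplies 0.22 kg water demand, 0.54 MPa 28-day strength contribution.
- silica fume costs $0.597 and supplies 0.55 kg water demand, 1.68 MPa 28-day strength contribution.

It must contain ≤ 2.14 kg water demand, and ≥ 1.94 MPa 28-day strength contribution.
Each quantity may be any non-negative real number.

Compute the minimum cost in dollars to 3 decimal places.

Treat it as an LP. Let x1 = kg of fly ash, x2 = kg of silica fume.
min 0.051x1 + 0.597x2 s.t.:
  0.22x1 + 0.55x2 ≤ 2.14   (water demand)
  0.54x1 + 1.68x2 ≥ 1.94   (28-day strength contribution)
  x1, x2 ≥ 0.
The minimum-cost mix takes nothing from silica fume — only fly ash. Binding constraint: 28-day strength contribution.
That vertex is x1 = 3.593.
Hence cost = 0.051·3.593 = $0.18324.

$0.183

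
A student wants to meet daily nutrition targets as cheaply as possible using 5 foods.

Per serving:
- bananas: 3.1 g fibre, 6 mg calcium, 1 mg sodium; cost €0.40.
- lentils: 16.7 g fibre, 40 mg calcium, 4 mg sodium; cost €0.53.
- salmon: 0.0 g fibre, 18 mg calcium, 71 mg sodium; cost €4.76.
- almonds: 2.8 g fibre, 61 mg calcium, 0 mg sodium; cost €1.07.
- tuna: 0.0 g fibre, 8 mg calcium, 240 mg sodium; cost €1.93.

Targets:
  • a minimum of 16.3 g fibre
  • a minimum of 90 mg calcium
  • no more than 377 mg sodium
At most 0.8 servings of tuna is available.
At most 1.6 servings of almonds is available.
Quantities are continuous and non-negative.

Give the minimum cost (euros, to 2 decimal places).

€1.19

Let x1 = servings of bananas, x2 = servings of lentils, x3 = servings of salmon, x4 = servings of almonds, x5 = servings of tuna.
Minimize 0.4x1 + 0.53x2 + 4.76x3 + 1.07x4 + 1.93x5 with:
  3.1x1 + 16.7x2 + 2.8x4 ≥ 16.3   (fibre)
  6x1 + 40x2 + 18x3 + 61x4 + 8x5 ≥ 90   (calcium)
  1x1 + 4x2 + 71x3 + 240x5 ≤ 377   (sodium)
  x5 ≤ 0.8
  x4 ≤ 1.6
  x1, x2, x3, x4, x5 ≥ 0.
The optimal basis is {lentils}; bananas, salmon, almonds, tuna drop out. Binding constraint: calcium.
Solving gives x2 = 2.25.
Cost = 0.53·2.25 = 1.1925.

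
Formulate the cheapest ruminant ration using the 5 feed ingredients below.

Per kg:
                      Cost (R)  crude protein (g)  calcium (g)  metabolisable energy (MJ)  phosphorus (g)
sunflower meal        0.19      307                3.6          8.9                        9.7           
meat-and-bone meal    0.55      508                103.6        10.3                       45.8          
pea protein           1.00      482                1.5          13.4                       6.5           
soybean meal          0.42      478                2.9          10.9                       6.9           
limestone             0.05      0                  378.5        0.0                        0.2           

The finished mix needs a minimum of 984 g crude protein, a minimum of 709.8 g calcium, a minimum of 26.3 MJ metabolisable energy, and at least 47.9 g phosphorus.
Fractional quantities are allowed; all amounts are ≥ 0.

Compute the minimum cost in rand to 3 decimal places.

R0.827

This is a linear program. Let x1 = kg of sunflower meal, x2 = kg of meat-and-bone meal, x3 = kg of pea protein, x4 = kg of soybean meal, x5 = kg of limestone.
Minimise 0.19x1 + 0.55x2 + 1x3 + 0.42x4 + 0.05x5 s.t.:
  307x1 + 508x2 + 482x3 + 478x4 ≥ 984   (crude protein)
  3.6x1 + 103.6x2 + 1.5x3 + 2.9x4 + 378.5x5 ≥ 709.8   (calcium)
  8.9x1 + 10.3x2 + 13.4x3 + 10.9x4 ≥ 26.3   (metabolisable energy)
  9.7x1 + 45.8x2 + 6.5x3 + 6.9x4 + 0.2x5 ≥ 47.9   (phosphorus)
  x1, x2, x3, x4, x5 ≥ 0.
The minimum-cost mix takes nothing from pea protein, soybean meal — only sunflower meal, meat-and-bone meal, limestone. Binding constraints: calcium, metabolisable energy, phosphorus.
Optimal quantities: sunflower meal = 2.323 kg, meat-and-bone meal = 0.5465 kg, limestone = 1.704 kg.
Cost = 0.19·2.323 + 0.55·0.5465 + 0.05·1.704 = 0.82715.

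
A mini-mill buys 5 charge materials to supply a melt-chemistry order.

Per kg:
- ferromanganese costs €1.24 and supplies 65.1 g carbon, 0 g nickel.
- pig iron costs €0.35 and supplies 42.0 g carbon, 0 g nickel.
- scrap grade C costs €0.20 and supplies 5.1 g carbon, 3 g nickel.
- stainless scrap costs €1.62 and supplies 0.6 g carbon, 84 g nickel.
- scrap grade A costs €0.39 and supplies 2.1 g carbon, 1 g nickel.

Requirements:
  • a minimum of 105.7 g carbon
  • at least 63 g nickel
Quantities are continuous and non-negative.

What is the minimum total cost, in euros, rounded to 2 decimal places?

€2.09

Let x1 = kg of ferromanganese, x2 = kg of pig iron, x3 = kg of scrap grade C, x4 = kg of stainless scrap, x5 = kg of scrap grade A.
Minimise 1.24x1 + 0.35x2 + 0.2x3 + 1.62x4 + 0.39x5 s.t.:
  65.1x1 + 42x2 + 5.1x3 + 0.6x4 + 2.1x5 ≥ 105.7   (carbon)
  3x3 + 84x4 + 1x5 ≥ 63   (nickel)
  x1, x2, x3, x4, x5 ≥ 0.
At the optimum only pig iron, stainless scrap are positive (ferromanganese, scrap grade C, scrap grade A = 0). Binding constraints: carbon and nickel.
That vertex is x2 = 2.506, x4 = 0.75.
Objective = 0.35·2.506 + 1.62·0.75 = 2.0921.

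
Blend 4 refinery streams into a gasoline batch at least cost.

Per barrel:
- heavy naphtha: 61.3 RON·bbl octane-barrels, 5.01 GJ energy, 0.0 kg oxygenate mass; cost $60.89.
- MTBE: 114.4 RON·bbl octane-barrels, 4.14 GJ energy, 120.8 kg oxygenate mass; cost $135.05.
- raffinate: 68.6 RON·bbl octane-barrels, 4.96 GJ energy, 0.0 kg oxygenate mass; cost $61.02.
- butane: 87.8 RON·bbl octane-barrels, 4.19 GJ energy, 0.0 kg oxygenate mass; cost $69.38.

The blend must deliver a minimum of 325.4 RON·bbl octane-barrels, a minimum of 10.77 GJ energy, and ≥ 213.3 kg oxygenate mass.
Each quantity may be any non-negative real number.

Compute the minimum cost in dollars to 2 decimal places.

$335.97

Let x1 = barrels of heavy naphtha, x2 = barrels of MTBE, x3 = barrels of raffinate, x4 = barrels of butane.
Minimise 60.89x1 + 135.05x2 + 61.02x3 + 69.38x4 with:
  61.3x1 + 114.4x2 + 68.6x3 + 87.8x4 ≥ 325.4   (octane-barrels)
  5.01x1 + 4.14x2 + 4.96x3 + 4.19x4 ≥ 10.77   (energy)
  120.8x2 ≥ 213.3   (oxygenate mass)
  x1, x2, x3, x4 ≥ 0.
The optimal basis is {MTBE, butane}; heavy naphtha, raffinate drop out. There the octane-barrels and oxygenate mass constraints are tight.
Optimal quantities: MTBE = 1.7657 barrels, butane = 1.4055 barrels.
Hence cost = 135.05·1.7657 + 69.38·1.4055 = $335.9714.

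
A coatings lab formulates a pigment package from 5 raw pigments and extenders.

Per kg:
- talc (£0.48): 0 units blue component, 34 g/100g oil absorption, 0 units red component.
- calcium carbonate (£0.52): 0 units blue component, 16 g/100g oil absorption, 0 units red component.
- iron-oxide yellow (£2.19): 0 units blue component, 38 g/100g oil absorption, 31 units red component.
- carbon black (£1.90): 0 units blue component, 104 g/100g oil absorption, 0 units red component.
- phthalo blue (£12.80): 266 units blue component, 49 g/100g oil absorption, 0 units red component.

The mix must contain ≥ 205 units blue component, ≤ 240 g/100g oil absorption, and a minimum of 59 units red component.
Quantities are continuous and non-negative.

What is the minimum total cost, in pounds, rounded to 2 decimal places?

£14.03

Let x1 = kg of talc, x2 = kg of calcium carbonate, x3 = kg of iron-oxide yellow, x4 = kg of carbon black, x5 = kg of phthalo blue.
min 0.48x1 + 0.52x2 + 2.19x3 + 1.9x4 + 12.8x5 with:
  266x5 ≥ 205   (blue component)
  34x1 + 16x2 + 38x3 + 104x4 + 49x5 ≤ 240   (oil absorption)
  31x3 ≥ 59   (red component)
  x1, x2, x3, x4, x5 ≥ 0.
The optimal basis is {iron-oxide yellow, phthalo blue}; talc, calcium carbonate, carbon black drop out. There the blue component and red component constraints are tight.
So iron-oxide yellow = 1.903 kg, phthalo blue = 0.7707 kg.
Cost = 2.19·1.903 + 12.8·0.7707 = 14.0325.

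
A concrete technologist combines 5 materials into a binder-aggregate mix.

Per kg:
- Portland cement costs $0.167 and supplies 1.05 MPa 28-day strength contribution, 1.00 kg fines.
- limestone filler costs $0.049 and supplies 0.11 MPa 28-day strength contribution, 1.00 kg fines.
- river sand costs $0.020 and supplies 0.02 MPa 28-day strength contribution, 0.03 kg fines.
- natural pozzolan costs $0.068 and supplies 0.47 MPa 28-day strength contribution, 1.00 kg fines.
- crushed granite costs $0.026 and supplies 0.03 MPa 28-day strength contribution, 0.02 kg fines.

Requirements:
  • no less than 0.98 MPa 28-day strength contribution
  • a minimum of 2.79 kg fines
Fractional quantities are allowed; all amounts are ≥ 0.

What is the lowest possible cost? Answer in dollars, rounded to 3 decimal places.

$0.172

Let x1 = kg of Portland cement, x2 = kg of limestone filler, x3 = kg of river sand, x4 = kg of natural pozzolan, x5 = kg of crushed granite.
Minimize 0.167x1 + 0.049x2 + 0.02x3 + 0.068x4 + 0.026x5 s.t.:
  1.05x1 + 0.11x2 + 0.02x3 + 0.47x4 + 0.03x5 ≥ 0.98   (28-day strength contribution)
  1x1 + 1x2 + 0.03x3 + 1x4 + 0.02x5 ≥ 2.79   (fines)
  x1, x2, x3, x4, x5 ≥ 0.
The minimum-cost mix takes nothing from Portland cement, river sand, crushed granite — only limestone filler, natural pozzolan. The 28-day strength contribution and fines requirements are met with equality.
Optimal quantities: limestone filler = 0.9203 kg, natural pozzolan = 1.87 kg.
Cost = 0.049·0.9203 + 0.068·1.87 = 0.17225.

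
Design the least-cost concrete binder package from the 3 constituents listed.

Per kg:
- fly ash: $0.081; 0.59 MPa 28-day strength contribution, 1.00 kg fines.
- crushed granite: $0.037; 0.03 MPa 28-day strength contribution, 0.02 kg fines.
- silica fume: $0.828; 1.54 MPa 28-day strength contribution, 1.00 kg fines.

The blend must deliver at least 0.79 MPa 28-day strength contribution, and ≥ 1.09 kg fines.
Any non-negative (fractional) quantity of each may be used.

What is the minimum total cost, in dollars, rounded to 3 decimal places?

Let x1 = kg of fly ash, x2 = kg of crushed granite, x3 = kg of silica fume.
Minimise 0.081x1 + 0.037x2 + 0.828x3 s.t.:
  0.59x1 + 0.03x2 + 1.54x3 ≥ 0.79   (28-day strength contribution)
  1x1 + 0.02x2 + 1x3 ≥ 1.09   (fines)
  x1, x2, x3 ≥ 0.
The cheapest feasible vertex uses only fly ash; crushed granite, silica fume are not used. Binding constraint: 28-day strength contribution.
Solving gives x1 = 1.339.
Cost = 0.081·1.339 = 0.10846.

$0.108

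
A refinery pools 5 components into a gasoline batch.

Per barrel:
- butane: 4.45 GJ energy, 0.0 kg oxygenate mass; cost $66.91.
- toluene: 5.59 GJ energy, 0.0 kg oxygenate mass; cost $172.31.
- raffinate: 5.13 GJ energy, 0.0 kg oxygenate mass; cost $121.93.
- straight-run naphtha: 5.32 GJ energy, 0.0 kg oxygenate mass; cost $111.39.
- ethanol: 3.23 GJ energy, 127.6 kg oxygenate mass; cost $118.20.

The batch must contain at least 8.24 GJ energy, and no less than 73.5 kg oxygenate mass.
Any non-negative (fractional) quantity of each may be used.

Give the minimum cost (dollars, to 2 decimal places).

Let x1 = barrels of butane, x2 = barrels of toluene, x3 = barrels of raffinate, x4 = barrels of straight-run naphtha, x5 = barrels of ethanol.
Minimise 66.91x1 + 172.31x2 + 121.93x3 + 111.39x4 + 118.2x5 with:
  4.45x1 + 5.59x2 + 5.13x3 + 5.32x4 + 3.23x5 ≥ 8.24   (energy)
  127.6x5 ≥ 73.5   (oxygenate mass)
  x1, x2, x3, x4, x5 ≥ 0.
The minimum-cost mix takes nothing from toluene, raffinate, straight-run naphtha — only butane, ethanol. The energy and oxygenate mass requirements are met with equality.
Solving gives x1 = 1.4336, x5 = 0.57602.
Objective = 66.91·1.4336 + 118.2·0.57602 = 164.0077.

$164.01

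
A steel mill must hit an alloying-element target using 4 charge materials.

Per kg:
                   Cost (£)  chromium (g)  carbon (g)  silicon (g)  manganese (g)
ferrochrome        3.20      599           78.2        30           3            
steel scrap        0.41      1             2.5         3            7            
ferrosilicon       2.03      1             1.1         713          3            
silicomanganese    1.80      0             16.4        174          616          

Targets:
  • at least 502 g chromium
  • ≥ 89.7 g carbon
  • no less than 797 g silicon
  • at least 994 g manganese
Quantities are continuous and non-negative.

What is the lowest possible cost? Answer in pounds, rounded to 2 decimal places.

Let x1 = kg of ferrochrome, x2 = kg of steel scrap, x3 = kg of ferrosilicon, x4 = kg of silicomanganese.
min 3.2x1 + 0.41x2 + 2.03x3 + 1.8x4 with:
  599x1 + 1x2 + 1x3 ≥ 502   (chromium)
  78.2x1 + 2.5x2 + 1.1x3 + 16.4x4 ≥ 89.7   (carbon)
  30x1 + 3x2 + 713x3 + 174x4 ≥ 797   (silicon)
  3x1 + 7x2 + 3x3 + 616x4 ≥ 994   (manganese)
  x1, x2, x3, x4 ≥ 0.
The cheapest feasible vertex uses only ferrochrome, ferrosilicon, silicomanganese; steel scrap is not used. There the chromium, silicon, manganese constraints are tight.
That vertex is x1 = 0.8369, x3 = 0.6906, x4 = 1.606.
Cost = 3.2·0.8369 + 2.03·0.6906 + 1.8·1.606 = 6.9708.

£6.97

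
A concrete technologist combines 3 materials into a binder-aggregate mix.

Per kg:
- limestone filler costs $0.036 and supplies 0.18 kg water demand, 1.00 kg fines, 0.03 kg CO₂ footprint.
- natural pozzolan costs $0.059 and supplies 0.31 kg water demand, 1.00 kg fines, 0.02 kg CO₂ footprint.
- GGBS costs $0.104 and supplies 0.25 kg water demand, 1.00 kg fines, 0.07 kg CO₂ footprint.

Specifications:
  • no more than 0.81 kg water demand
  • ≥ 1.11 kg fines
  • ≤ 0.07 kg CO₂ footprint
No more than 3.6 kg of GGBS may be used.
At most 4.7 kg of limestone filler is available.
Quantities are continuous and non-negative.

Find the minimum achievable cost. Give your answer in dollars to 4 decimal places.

This is a linear program. Let x1 = kg of limestone filler, x2 = kg of natural pozzolan, x3 = kg of GGBS.
min 0.036x1 + 0.059x2 + 0.104x3 s.t.:
  0.18x1 + 0.31x2 + 0.25x3 ≤ 0.81   (water demand)
  1x1 + 1x2 + 1x3 ≥ 1.11   (fines)
  0.03x1 + 0.02x2 + 0.07x3 ≤ 0.07   (CO₂ footprint)
  x3 ≤ 3.6
  x1 ≤ 4.7
  x1, x2, x3 ≥ 0.
The optimal basis is {limestone filler}; natural pozzolan, GGBS drop out. There the fines constraint is tight.
Solving gives x1 = 1.11.
Hence cost = 0.036·1.11 = $0.039960.

$0.0400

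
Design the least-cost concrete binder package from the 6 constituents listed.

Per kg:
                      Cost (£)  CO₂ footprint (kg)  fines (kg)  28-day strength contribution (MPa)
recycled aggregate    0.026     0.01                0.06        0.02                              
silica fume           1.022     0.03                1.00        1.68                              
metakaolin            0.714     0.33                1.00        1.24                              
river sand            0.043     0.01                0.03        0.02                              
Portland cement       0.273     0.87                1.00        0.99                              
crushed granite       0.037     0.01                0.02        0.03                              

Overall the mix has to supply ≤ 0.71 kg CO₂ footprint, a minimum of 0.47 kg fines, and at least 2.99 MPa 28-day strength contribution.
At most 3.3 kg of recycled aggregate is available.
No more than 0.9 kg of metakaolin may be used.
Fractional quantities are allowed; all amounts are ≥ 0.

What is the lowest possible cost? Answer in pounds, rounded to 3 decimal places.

£1.565

This is a linear program. Let x1 = kg of recycled aggregate, x2 = kg of silica fume, x3 = kg of metakaolin, x4 = kg of river sand, x5 = kg of Portland cement, x6 = kg of crushed granite.
Minimize 0.026x1 + 1.022x2 + 0.714x3 + 0.043x4 + 0.273x5 + 0.037x6 subject to:
  0.01x1 + 0.03x2 + 0.33x3 + 0.01x4 + 0.87x5 + 0.01x6 ≤ 0.71   (CO₂ footprint)
  0.06x1 + 1x2 + 1x3 + 0.03x4 + 1x5 + 0.02x6 ≥ 0.47   (fines)
  0.02x1 + 1.68x2 + 1.24x3 + 0.02x4 + 0.99x5 + 0.03x6 ≥ 2.99   (28-day strength contribution)
  x1 ≤ 3.3
  x3 ≤ 0.9
  x1, x2, x3, x4, x5, x6 ≥ 0.
The cheapest feasible vertex uses only silica fume, Portland cement; recycled aggregate, metakaolin, river sand, crushed granite are not used. The CO₂ footprint and 28-day strength contribution requirements are met with equality.
So silica fume = 1.326 kg, Portland cement = 0.7704 kg.
Hence cost = 1.022·1.326 + 0.273·0.7704 = £1.56549.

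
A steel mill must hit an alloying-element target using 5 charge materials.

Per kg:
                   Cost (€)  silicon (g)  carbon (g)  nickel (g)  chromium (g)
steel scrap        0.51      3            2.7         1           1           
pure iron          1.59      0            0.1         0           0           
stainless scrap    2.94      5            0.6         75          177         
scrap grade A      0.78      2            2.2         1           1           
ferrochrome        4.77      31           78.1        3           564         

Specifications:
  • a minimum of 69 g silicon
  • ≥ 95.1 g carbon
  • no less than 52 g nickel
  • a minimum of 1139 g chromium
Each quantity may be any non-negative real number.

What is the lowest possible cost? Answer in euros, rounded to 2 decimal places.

Let x1 = kg of steel scrap, x2 = kg of pure iron, x3 = kg of stainless scrap, x4 = kg of scrap grade A, x5 = kg of ferrochrome.
Minimize 0.51x1 + 1.59x2 + 2.94x3 + 0.78x4 + 4.77x5 s.t.:
  3x1 + 5x3 + 2x4 + 31x5 ≥ 69   (silicon)
  2.7x1 + 0.1x2 + 0.6x3 + 2.2x4 + 78.1x5 ≥ 95.1   (carbon)
  1x1 + 75x3 + 1x4 + 3x5 ≥ 52   (nickel)
  1x1 + 177x3 + 1x4 + 564x5 ≥ 1139   (chromium)
  x1, x2, x3, x4, x5 ≥ 0.
The optimal basis is {stainless scrap, ferrochrome}; steel scrap, pure iron, scrap grade A drop out. Binding constraints: silicon and nickel.
So stainless scrap = 0.6082 kg, ferrochrome = 2.128 kg.
Cost = 2.94·0.6082 + 4.77·2.128 = 11.9387.

€11.94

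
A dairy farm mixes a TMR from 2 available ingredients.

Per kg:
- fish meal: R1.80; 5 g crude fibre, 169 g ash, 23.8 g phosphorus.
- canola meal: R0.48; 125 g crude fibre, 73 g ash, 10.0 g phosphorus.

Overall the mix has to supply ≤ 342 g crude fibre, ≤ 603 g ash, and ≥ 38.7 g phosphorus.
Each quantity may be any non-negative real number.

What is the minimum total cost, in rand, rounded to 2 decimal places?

R2.18

Let x1 = kg of fish meal, x2 = kg of canola meal.
Minimise 1.8x1 + 0.48x2 subject to:
  5x1 + 125x2 ≤ 342   (crude fibre)
  169x1 + 73x2 ≤ 603   (ash)
  23.8x1 + 10x2 ≥ 38.7   (phosphorus)
  x1, x2 ≥ 0.
Both inputs are positive at the optimum. Binding constraints: crude fibre and phosphorus.
Solving gives x1 = 0.4846, x2 = 2.717.
Objective = 1.8·0.4846 + 0.48·2.717 = 2.1764.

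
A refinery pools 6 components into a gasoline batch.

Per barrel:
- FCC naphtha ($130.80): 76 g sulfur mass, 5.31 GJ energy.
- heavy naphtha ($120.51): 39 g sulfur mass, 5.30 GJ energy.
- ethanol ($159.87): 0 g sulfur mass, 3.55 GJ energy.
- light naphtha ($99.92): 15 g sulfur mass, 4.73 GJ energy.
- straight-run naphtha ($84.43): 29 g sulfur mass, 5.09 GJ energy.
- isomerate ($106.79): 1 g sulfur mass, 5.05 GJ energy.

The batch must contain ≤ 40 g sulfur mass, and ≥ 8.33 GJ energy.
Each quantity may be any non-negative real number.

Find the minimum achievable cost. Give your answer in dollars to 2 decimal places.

$144.36

Let x1 = barrels of FCC naphtha, x2 = barrels of heavy naphtha, x3 = barrels of ethanol, x4 = barrels of light naphtha, x5 = barrels of straight-run naphtha, x6 = barrels of isomerate.
Minimize 130.8x1 + 120.51x2 + 159.87x3 + 99.92x4 + 84.43x5 + 106.79x6 with:
  76x1 + 39x2 + 15x4 + 29x5 + 1x6 ≤ 40   (sulfur mass)
  5.31x1 + 5.3x2 + 3.55x3 + 4.73x4 + 5.09x5 + 5.05x6 ≥ 8.33   (energy)
  x1, x2, x3, x4, x5, x6 ≥ 0.
The minimum-cost mix takes nothing from FCC naphtha, heavy naphtha, ethanol, light naphtha — only straight-run naphtha, isomerate. Binding constraints: sulfur mass and energy.
Solving gives x5 = 1.37005, x6 = 0.268605.
Cost = 84.43·1.37005 + 106.79·0.268605 = 144.3576.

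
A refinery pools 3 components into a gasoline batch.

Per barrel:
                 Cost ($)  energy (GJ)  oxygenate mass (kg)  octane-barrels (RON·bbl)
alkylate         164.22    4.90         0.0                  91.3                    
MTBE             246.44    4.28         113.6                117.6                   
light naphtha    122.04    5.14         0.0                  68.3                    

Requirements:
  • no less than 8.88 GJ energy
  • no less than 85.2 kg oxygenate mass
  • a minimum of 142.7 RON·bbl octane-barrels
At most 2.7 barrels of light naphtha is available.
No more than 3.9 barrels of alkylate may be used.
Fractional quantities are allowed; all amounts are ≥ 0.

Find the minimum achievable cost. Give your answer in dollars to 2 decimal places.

$319.45

Treat it as an LP. Let x1 = barrels of alkylate, x2 = barrels of MTBE, x3 = barrels of light naphtha.
min 164.22x1 + 246.44x2 + 122.04x3 subject to:
  4.9x1 + 4.28x2 + 5.14x3 ≥ 8.88   (energy)
  113.6x2 ≥ 85.2   (oxygenate mass)
  91.3x1 + 117.6x2 + 68.3x3 ≥ 142.7   (octane-barrels)
  x3 ≤ 2.7
  x1 ≤ 3.9
  x1, x2, x3 ≥ 0.
The minimum-cost mix takes nothing from alkylate — only MTBE, light naphtha. The energy and oxygenate mass requirements are met with equality.
So MTBE = 0.75 barrels, light naphtha = 1.1031 barrels.
Cost = 246.44·0.75 + 122.04·1.1031 = 319.4523.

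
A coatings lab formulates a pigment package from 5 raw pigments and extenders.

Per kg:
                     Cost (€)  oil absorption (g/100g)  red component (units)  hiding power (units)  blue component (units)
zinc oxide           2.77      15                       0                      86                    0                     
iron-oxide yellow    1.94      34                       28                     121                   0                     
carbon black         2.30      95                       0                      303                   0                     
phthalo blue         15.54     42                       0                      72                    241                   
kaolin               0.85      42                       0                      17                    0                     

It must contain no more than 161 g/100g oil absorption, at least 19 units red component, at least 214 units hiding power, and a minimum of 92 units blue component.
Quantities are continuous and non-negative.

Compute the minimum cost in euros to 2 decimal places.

Let x1 = kg of zinc oxide, x2 = kg of iron-oxide yellow, x3 = kg of carbon black, x4 = kg of phthalo blue, x5 = kg of kaolin.
min 2.77x1 + 1.94x2 + 2.3x3 + 15.54x4 + 0.85x5 s.t.:
  15x1 + 34x2 + 95x3 + 42x4 + 42x5 ≤ 161   (oil absorption)
  28x2 ≥ 19   (red component)
  86x1 + 121x2 + 303x3 + 72x4 + 17x5 ≥ 214   (hiding power)
  241x4 ≥ 92   (blue component)
  x1, x2, x3, x4, x5 ≥ 0.
The minimum-cost mix takes nothing from zinc oxide, kaolin — only iron-oxide yellow, carbon black, phthalo blue. There the red component, hiding power, blue component constraints are tight.
Solving gives x2 = 0.6786, x3 = 0.3446, x4 = 0.3817.
Total cost: 1.94·0.6786 + 2.3·0.3446 + 15.54·0.3817 = 8.0407.

€8.04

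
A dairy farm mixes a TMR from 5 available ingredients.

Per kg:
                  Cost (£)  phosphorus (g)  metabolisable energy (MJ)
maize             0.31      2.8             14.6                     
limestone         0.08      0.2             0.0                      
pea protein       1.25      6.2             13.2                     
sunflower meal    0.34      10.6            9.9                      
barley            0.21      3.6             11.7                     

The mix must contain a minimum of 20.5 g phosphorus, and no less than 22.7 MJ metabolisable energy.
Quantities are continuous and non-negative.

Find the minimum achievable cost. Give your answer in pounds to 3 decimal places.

£0.698

Set it up as a linear program. Let x1 = kg of maize, x2 = kg of limestone, x3 = kg of pea protein, x4 = kg of sunflower meal, x5 = kg of barley.
min 0.31x1 + 0.08x2 + 1.25x3 + 0.34x4 + 0.21x5 with:
  2.8x1 + 0.2x2 + 6.2x3 + 10.6x4 + 3.6x5 ≥ 20.5   (phosphorus)
  14.6x1 + 13.2x3 + 9.9x4 + 11.7x5 ≥ 22.7   (metabolisable energy)
  x1, x2, x3, x4, x5 ≥ 0.
The optimal basis is {sunflower meal, barley}; maize, limestone, pea protein drop out. There the phosphorus and metabolisable energy constraints are tight.
Solving gives x4 = 1.789, x5 = 0.4262.
Hence cost = 0.34·1.789 + 0.21·0.4262 = £0.69776.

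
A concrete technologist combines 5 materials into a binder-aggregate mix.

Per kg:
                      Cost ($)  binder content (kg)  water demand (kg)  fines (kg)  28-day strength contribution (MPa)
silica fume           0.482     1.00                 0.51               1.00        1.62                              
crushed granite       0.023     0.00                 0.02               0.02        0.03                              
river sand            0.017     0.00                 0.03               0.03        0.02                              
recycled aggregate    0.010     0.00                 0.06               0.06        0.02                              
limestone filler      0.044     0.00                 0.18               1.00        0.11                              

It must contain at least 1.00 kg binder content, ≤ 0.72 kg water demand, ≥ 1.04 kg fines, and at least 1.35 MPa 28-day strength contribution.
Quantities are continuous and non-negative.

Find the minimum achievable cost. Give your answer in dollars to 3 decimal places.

Let x1 = kg of silica fume, x2 = kg of crushed granite, x3 = kg of river sand, x4 = kg of recycled aggregate, x5 = kg of limestone filler.
min 0.482x1 + 0.023x2 + 0.017x3 + 0.01x4 + 0.044x5 with:
  1x1 ≥ 1   (binder content)
  0.51x1 + 0.02x2 + 0.03x3 + 0.06x4 + 0.18x5 ≤ 0.72   (water demand)
  1x1 + 0.02x2 + 0.03x3 + 0.06x4 + 1x5 ≥ 1.04   (fines)
  1.62x1 + 0.03x2 + 0.02x3 + 0.02x4 + 0.11x5 ≥ 1.35   (28-day strength contribution)
  x1, x2, x3, x4, x5 ≥ 0.
The optimal basis is {silica fume, limestone filler}; crushed granite, river sand, recycled aggregate drop out. The binder content and fines requirements are met with equality.
That vertex is x1 = 1, x5 = 0.04.
Total cost: 0.482·1 + 0.044·0.04 = 0.48376.

$0.484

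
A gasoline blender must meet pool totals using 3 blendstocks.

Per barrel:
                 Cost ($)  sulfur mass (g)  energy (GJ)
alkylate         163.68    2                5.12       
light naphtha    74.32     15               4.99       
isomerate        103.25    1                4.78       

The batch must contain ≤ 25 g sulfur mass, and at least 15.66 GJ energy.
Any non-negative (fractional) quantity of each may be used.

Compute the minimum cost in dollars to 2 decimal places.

$286.17

Treat it as an LP. Let x1 = barrels of alkylate, x2 = barrels of light naphtha, x3 = barrels of isomerate.
Minimize 163.68x1 + 74.32x2 + 103.25x3 with:
  2x1 + 15x2 + 1x3 ≤ 25   (sulfur mass)
  5.12x1 + 4.99x2 + 4.78x3 ≥ 15.66   (energy)
  x1, x2, x3 ≥ 0.
The cheapest feasible vertex uses only light naphtha, isomerate; alkylate is not used. There the sulfur mass and energy constraints are tight.
Optimal quantities: light naphtha = 1.5566 barrels, isomerate = 1.6512 barrels.
Hence cost = 74.32·1.5566 + 103.25·1.6512 = $286.1729.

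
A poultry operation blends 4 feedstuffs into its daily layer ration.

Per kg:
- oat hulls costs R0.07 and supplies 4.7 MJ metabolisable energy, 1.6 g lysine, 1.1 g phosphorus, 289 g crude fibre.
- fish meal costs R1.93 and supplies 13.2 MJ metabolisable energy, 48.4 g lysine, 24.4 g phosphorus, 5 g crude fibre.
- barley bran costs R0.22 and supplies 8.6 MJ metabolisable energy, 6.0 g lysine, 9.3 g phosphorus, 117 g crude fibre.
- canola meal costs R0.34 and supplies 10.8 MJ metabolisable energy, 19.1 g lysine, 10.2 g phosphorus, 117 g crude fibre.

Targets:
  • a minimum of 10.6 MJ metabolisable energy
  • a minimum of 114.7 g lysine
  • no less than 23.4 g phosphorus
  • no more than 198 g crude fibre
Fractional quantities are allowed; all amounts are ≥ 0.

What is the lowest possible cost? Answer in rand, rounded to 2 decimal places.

R3.89

Let x1 = kg of oat hulls, x2 = kg of fish meal, x3 = kg of barley bran, x4 = kg of canola meal.
Minimise 0.07x1 + 1.93x2 + 0.22x3 + 0.34x4 with:
  4.7x1 + 13.2x2 + 8.6x3 + 10.8x4 ≥ 10.6   (metabolisable energy)
  1.6x1 + 48.4x2 + 6x3 + 19.1x4 ≥ 114.7   (lysine)
  1.1x1 + 24.4x2 + 9.3x3 + 10.2x4 ≥ 23.4   (phosphorus)
  289x1 + 5x2 + 117x3 + 117x4 ≤ 198   (crude fibre)
  x1, x2, x3, x4 ≥ 0.
At the optimum only fish meal, canola meal are positive (oat hulls, barley bran = 0). There the lysine and crude fibre constraints are tight.
Solving gives x2 = 1.731, x4 = 1.618.
Cost = 1.93·1.731 + 0.34·1.618 = 3.8910.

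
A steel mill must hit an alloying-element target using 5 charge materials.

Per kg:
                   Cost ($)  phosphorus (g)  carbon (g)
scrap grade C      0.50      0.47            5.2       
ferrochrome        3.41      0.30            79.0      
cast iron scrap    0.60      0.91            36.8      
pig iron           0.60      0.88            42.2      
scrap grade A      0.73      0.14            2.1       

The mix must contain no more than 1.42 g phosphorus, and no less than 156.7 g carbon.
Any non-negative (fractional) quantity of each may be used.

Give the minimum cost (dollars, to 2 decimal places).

Let x1 = kg of scrap grade C, x2 = kg of ferrochrome, x3 = kg of cast iron scrap, x4 = kg of pig iron, x5 = kg of scrap grade A.
Minimize 0.5x1 + 3.41x2 + 0.6x3 + 0.6x4 + 0.73x5 s.t.:
  0.47x1 + 0.3x2 + 0.91x3 + 0.88x4 + 0.14x5 ≤ 1.42   (phosphorus)
  5.2x1 + 79x2 + 36.8x3 + 42.2x4 + 2.1x5 ≥ 156.7   (carbon)
  x1, x2, x3, x4, x5 ≥ 0.
The cheapest feasible vertex uses only ferrochrome, pig iron; scrap grade C, cast iron scrap, scrap grade A are not used. There the phosphorus and carbon constraints are tight.
Optimal quantities: ferrochrome = 1.371 kg, pig iron = 1.146 kg.
Objective = 3.41·1.371 + 0.6·1.146 = 5.3627.

$5.36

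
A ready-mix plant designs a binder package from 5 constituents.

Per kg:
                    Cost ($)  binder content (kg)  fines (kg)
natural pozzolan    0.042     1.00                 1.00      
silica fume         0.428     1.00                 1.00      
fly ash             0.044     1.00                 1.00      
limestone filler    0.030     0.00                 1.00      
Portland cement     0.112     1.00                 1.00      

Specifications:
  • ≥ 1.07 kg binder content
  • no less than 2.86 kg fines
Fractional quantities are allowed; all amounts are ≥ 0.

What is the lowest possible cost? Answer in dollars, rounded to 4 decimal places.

$0.0986

Treat it as an LP. Let x1 = kg of natural pozzolan, x2 = kg of silica fume, x3 = kg of fly ash, x4 = kg of limestone filler, x5 = kg of Portland cement.
min 0.042x1 + 0.428x2 + 0.044x3 + 0.03x4 + 0.112x5 with:
  1x1 + 1x2 + 1x3 + 1x5 ≥ 1.07   (binder content)
  1x1 + 1x2 + 1x3 + 1x4 + 1x5 ≥ 2.86   (fines)
  x1, x2, x3, x4, x5 ≥ 0.
At the optimum only natural pozzolan, limestone filler are positive (silica fume, fly ash, Portland cement = 0). The binder content and fines requirements are met with equality.
That vertex is x1 = 1.07, x4 = 1.79.
Hence cost = 0.042·1.07 + 0.03·1.79 = $0.098640.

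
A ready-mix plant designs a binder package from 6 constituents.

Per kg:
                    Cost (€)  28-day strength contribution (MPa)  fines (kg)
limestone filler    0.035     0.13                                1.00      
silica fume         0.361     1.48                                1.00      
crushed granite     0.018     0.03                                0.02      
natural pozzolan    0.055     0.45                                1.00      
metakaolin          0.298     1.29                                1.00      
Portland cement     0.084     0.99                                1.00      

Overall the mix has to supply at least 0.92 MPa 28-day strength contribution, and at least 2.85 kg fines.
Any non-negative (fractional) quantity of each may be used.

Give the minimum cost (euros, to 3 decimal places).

€0.131

Let x1 = kg of limestone filler, x2 = kg of silica fume, x3 = kg of crushed granite, x4 = kg of natural pozzolan, x5 = kg of metakaolin, x6 = kg of Portland cement.
min 0.035x1 + 0.361x2 + 0.018x3 + 0.055x4 + 0.298x5 + 0.084x6 with:
  0.13x1 + 1.48x2 + 0.03x3 + 0.45x4 + 1.29x5 + 0.99x6 ≥ 0.92   (28-day strength contribution)
  1x1 + 1x2 + 0.02x3 + 1x4 + 1x5 + 1x6 ≥ 2.85   (fines)
  x1, x2, x3, x4, x5, x6 ≥ 0.
The optimal basis is {limestone filler, Portland cement}; silica fume, crushed granite, natural pozzolan, metakaolin drop out. Binding constraints: 28-day strength contribution and fines.
So limestone filler = 2.211 kg, Portland cement = 0.639 kg.
Cost = 0.035·2.211 + 0.084·0.639 = 0.13106.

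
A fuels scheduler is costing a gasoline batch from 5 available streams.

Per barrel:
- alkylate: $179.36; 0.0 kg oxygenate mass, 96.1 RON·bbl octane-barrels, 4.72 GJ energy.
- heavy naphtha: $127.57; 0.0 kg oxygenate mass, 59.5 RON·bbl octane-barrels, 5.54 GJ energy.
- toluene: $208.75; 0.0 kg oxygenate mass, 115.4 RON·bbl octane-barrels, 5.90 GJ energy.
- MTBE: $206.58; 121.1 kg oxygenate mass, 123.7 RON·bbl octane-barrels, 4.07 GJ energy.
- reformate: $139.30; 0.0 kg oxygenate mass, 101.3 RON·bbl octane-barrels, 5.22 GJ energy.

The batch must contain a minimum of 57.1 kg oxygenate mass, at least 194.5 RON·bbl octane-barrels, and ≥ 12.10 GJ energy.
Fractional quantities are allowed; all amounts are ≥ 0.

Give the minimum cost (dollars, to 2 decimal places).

Let x1 = barrels of alkylate, x2 = barrels of heavy naphtha, x3 = barrels of toluene, x4 = barrels of MTBE, x5 = barrels of reformate.
Minimise 179.36x1 + 127.57x2 + 208.75x3 + 206.58x4 + 139.3x5 subject to:
  121.1x4 ≥ 57.1   (oxygenate mass)
  96.1x1 + 59.5x2 + 115.4x3 + 123.7x4 + 101.3x5 ≥ 194.5   (octane-barrels)
  4.72x1 + 5.54x2 + 5.9x3 + 4.07x4 + 5.22x5 ≥ 12.1   (energy)
  x1, x2, x3, x4, x5 ≥ 0.
The minimum-cost mix takes nothing from alkylate, toluene — only heavy naphtha, MTBE, reformate. Binding constraints: oxygenate mass, octane-barrels, energy.
That vertex is x2 = 1.2789, x4 = 0.47151, x5 = 0.5931.
Objective = 127.57·1.2789 + 206.58·0.47151 + 139.3·0.5931 = 343.1726.

$343.17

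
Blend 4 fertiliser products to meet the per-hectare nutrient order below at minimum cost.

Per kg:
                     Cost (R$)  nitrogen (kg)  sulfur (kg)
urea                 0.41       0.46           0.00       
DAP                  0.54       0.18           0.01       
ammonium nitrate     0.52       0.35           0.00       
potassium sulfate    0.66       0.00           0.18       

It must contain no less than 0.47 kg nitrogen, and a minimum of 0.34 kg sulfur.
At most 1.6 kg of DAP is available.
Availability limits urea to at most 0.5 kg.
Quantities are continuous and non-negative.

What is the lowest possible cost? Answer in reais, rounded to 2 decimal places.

Set it up as a linear program. Let x1 = kg of urea, x2 = kg of DAP, x3 = kg of ammonium nitrate, x4 = kg of potassium sulfate.
Minimise 0.41x1 + 0.54x2 + 0.52x3 + 0.66x4 with:
  0.46x1 + 0.18x2 + 0.35x3 ≥ 0.47   (nitrogen)
  0.01x2 + 0.18x4 ≥ 0.34   (sulfur)
  x2 ≤ 1.6
  x1 ≤ 0.5
  x1, x2, x3, x4 ≥ 0.
The cheapest feasible vertex uses only urea, ammonium nitrate, potassium sulfate; DAP is not used. The nitrogen, sulfur, the urea cap requirements are met with equality.
So urea = 0.5 kg, ammonium nitrate = 0.6857 kg, potassium sulfate = 1.889 kg.
Objective = 0.41·0.5 + 0.52·0.6857 + 0.66·1.889 = 1.8083.

R$1.81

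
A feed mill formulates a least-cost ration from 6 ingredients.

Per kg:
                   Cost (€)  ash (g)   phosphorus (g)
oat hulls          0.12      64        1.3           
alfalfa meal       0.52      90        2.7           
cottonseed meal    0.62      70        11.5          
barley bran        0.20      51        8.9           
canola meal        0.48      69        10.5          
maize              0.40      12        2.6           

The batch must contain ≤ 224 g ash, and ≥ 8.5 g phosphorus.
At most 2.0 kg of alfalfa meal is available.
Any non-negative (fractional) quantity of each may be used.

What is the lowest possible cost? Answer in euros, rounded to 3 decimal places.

€0.191

Let x1 = kg of oat hulls, x2 = kg of alfalfa meal, x3 = kg of cottonseed meal, x4 = kg of barley bran, x5 = kg of canola meal, x6 = kg of maize.
min 0.12x1 + 0.52x2 + 0.62x3 + 0.2x4 + 0.48x5 + 0.4x6 s.t.:
  64x1 + 90x2 + 70x3 + 51x4 + 69x5 + 12x6 ≤ 224   (ash)
  1.3x1 + 2.7x2 + 11.5x3 + 8.9x4 + 10.5x5 + 2.6x6 ≥ 8.5   (phosphorus)
  x2 ≤ 2
  x1, x2, x3, x4, x5, x6 ≥ 0.
The optimal basis is {barley bran}; oat hulls, alfalfa meal, cottonseed meal, canola meal, maize drop out. There the phosphorus constraint is tight.
So barley bran = 0.9551 kg.
Objective = 0.2·0.9551 = 0.19102.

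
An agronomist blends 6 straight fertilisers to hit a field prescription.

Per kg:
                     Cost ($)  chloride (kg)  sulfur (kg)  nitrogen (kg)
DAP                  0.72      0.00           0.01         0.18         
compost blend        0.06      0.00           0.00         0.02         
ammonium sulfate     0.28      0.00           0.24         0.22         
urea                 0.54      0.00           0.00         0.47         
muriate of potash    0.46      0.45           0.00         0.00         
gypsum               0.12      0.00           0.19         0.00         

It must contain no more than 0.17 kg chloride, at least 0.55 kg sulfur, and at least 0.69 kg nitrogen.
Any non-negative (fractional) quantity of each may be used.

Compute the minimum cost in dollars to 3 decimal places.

This is a linear program. Let x1 = kg of DAP, x2 = kg of compost blend, x3 = kg of ammonium sulfate, x4 = kg of urea, x5 = kg of muriate of potash, x6 = kg of gypsum.
Minimise 0.72x1 + 0.06x2 + 0.28x3 + 0.54x4 + 0.46x5 + 0.12x6 subject to:
  0.45x5 ≤ 0.17   (chloride)
  0.01x1 + 0.24x3 + 0.19x6 ≥ 0.55   (sulfur)
  0.18x1 + 0.02x2 + 0.22x3 + 0.47x4 ≥ 0.69   (nitrogen)
  x1, x2, x3, x4, x5, x6 ≥ 0.
The cheapest feasible vertex uses only ammonium sulfate, urea; DAP, compost blend, muriate of potash, gypsum are not used. The sulfur and nitrogen requirements are met with equality.
So ammonium sulfate = 2.292 kg, urea = 0.3954 kg.
Objective = 0.28·2.292 + 0.54·0.3954 = 0.85528.

$0.855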